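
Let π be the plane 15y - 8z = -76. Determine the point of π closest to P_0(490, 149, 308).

n = (0, 15, -8), |n|² = 289, and n·P_0 − (-76) = -153.
t = -153/289 = -9/17, so the foot is P_0 − t·n = (490, 149, 308) − (-9/17)·(0, 15, -8) = (490, 2668/17, 5164/17).

(490, 2668/17, 5164/17)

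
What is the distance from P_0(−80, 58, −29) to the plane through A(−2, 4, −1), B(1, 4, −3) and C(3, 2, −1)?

AB = (3, 0, −2) and AC = (5, −2, 0), so a normal is n = AB × AC = (−4, −10, −6).
d = |(-4)·(-80) + (-10)·58 + (-6)·(-29) − (-26)| / √(16 + 100 + 36) = |-60| / (2√38) = 15√38/19.

30/√38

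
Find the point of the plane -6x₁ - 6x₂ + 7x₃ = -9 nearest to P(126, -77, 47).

n = (-6, -6, 7), |n|² = 121, and n·P − (-9) = 44.
t = 44/121 = 4/11, so the foot is P − t·n = (126, -77, 47) − (4/11)·(-6, -6, 7) = (1410/11, -823/11, 489/11).

(1410/11, -823/11, 489/11)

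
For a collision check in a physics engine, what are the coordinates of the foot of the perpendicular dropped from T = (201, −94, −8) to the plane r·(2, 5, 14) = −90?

(1009/5, -92, -12/5)

n = (2, 5, 14), |n|² = 225, and n·T − (-90) = -90.
t = -90/225 = -2/5, so the foot is T − t·n = (201, −94, −8) − (-2/5)·(2, 5, 14) = (1009/5, −92, −12/5).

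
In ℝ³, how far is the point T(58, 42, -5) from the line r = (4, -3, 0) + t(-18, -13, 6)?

Direction vector d = (-18, -13, 6).
AP = (54, 45, -5), and AP × d = (205, -234, 108).
|AP × d|² = 108445 and |d|² = 529, so the distance is √(108445/529) = √205.

√205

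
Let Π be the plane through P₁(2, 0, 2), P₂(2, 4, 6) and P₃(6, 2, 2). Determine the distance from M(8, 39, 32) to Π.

P₁P₂ = (0, 4, 4) and P₁P₃ = (4, 2, 0), so a normal is n = P₁P₂ × P₁P₃ = (-8, 16, -16).
d = |(-8)·8 + 16·39 + (-16)·32 − (-48)| / √(64 + 256 + 256) = |96| / 24 = 4.

4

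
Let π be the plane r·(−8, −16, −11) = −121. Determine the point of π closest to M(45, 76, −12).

n = (−8, −16, −11), |n|² = 441, and n·M − (-121) = -1323.
t = -1323/441 = -3, so the foot is M − t·n = (45, 76, −12) − (-3)·(−8, −16, −11) = (21, 28, −45).

(21, 28, -45)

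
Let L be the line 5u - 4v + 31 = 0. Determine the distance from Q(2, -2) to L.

49/√41

d = |5·2 + (-4)·(-2) − (-31)| / √(25 + 16) = |49|/√41 = 49√41/41.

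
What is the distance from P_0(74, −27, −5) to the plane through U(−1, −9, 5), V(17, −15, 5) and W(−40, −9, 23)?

4/23

UV = (18, −6, 0) and UW = (−39, 0, 18), so a normal is n = UV × UW = (−108, −324, −234).
Then n·(74, −27, −5) − 1854 = 72.
|n| = √(11664 + 104976 + 54756) = 414, so the distance is |72|/414 = 4/23.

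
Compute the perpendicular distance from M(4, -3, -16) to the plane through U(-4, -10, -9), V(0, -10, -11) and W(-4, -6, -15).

15/√14

UV = (4, 0, -2) and UW = (0, 4, -6), so a normal is n = UV × UW = (8, 24, 16).
d = |8·4 + 24·(-3) + 16·(-16) − (-416)| / √(64 + 576 + 256) = |120| / (8√14) = 15√14/14.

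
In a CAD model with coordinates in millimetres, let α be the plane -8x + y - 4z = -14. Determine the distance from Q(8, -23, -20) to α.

n = (-8, 1, -4); n·P − (-14) = 7; |n| = 9; distance = 7/9.

7/9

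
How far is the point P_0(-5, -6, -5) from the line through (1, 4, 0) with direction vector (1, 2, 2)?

Direction vector d = (1, 2, 2).
AP = (-6, -10, -5), and AP × d = (-10, 7, -2).
|AP × d|² = 153 and |d|² = 9, so the distance is √(153/9) = √17.

√17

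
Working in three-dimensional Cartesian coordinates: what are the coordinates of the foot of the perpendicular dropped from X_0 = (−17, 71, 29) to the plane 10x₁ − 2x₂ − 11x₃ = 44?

(13, 65, -4)

n = (10, −2, −11), |n|² = 225, and n·X_0 − 44 = -675.
t = -675/225 = -3, so the foot is X_0 − t·n = (−17, 71, 29) − (-3)·(10, −2, −11) = (13, 65, −4).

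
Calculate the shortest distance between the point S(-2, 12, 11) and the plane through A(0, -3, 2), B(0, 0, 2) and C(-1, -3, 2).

AB = (0, 3, 0) and AC = (-1, 0, 0), so a normal is n = AB × AC = (0, 0, 3).
Then n·(-2, 12, 11) - 6 = 27.
|n| = √(0 + 0 + 9) = 3, so the distance is |27|/3 = 9.

9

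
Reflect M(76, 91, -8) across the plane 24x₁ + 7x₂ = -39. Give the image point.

(-116, 35, -8)

With n = (24, 7, 0), the signed offset is (n·M − (-39))/|n|² = 2500/625 = 4.
M' = M − 2t·n = (76, 91, -8) − 8·(24, 7, 0) = (-116, 35, -8).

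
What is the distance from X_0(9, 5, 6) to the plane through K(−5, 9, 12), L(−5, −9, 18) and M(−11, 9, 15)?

2/7

KL = (0, −18, 6) and KM = (−6, 0, 3), so a normal is n = KL × KM = (−54, −36, −108).
n = (−54, −36, −108); n·P − (-1350) = 36; |n| = 126; distance = 36/126 = 2/7.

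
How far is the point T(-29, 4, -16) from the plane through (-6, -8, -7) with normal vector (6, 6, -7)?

3/11

The plane has equation n·(r − (-6, -8, -7)) = 0, i.e. n·r = -35.
Then n·(-29, 4, -16) - (-35) = -3.
|n| = √(36 + 36 + 49) = 11, so the distance is |-3|/11 = 3/11.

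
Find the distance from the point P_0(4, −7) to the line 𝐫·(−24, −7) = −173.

126/25

d = |(-24)·4 + (-7)·(-7) − (-173)| / √(576 + 49) = |126|/25 = 126/25.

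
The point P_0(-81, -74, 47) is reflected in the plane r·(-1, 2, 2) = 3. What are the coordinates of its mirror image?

With n = (-1, 2, 2), the signed offset is (n·P_0 − 3)/|n|² = 24/9 = 8/3.
P_0' = P_0 − 2t·n = (-81, -74, 47) − (16/3)·(-1, 2, 2) = (-227/3, -254/3, 109/3).

(-227/3, -254/3, 109/3)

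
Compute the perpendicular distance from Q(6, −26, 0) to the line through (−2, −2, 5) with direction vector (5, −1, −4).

Direction vector d = (5, −1, −4).
AP = (8, −24, −5); AP·d = 84, |AP|² = 665, |d|² = 42.
distance² = |AP|² − (AP·d)²/|d|² = 665 − 7056/42 = 497, so the distance is √497.

√497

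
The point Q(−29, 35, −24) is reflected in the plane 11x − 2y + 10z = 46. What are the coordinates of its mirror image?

(37, 23, 36)

With n = (11, −2, 10), the signed offset is (n·Q − 46)/|n|² = -675/225 = -3.
Q' = Q − 2t·n = (−29, 35, −24) − (-6)·(11, −2, 10) = (37, 23, 36).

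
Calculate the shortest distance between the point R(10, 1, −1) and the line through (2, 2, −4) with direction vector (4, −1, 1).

√2

Direction vector d = (4, −1, 1).
AP = (8, −1, 3); AP·d = 36, |AP|² = 74, |d|² = 18.
distance² = |AP|² − (AP·d)²/|d|² = 74 − 1296/18 = 2, so the distance is √2.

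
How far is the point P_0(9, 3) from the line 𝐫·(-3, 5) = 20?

The normal to the line is n = (-3, 5) with |n| = √34.
|n·P_0 − 20| = |-12 − 20| = 32, so the distance is 32/√34.

32/√34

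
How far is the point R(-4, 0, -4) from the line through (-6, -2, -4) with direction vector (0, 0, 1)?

Direction vector d = (0, 0, 1).
AP = (2, 2, 0), and AP × d = (2, -2, 0).
|AP × d|² = 8 and |d|² = 1, so the distance is √8 = 2√2.

2√2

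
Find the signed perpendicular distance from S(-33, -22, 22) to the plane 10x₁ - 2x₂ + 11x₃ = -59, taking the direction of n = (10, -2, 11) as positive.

n·S − (-59) = 15.
|n| = 15, so the signed distance is 15/15 = 1.

1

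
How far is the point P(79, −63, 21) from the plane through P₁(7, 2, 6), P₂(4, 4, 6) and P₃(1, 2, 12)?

P₁P₂ = (−3, 2, 0) and P₁P₃ = (−6, 0, 6), so a normal is n = P₁P₂ × P₁P₃ = (12, 18, 12).
Then n·(79, −63, 21) − 192 = −126.
|n| = √(144 + 324 + 144) = 6√17, so the distance is |-126|/(6√17) = 21√17/17.

21√17/17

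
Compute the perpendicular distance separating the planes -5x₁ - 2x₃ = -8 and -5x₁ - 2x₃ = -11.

Both planes have normal n = (-5, 0, -2), |n| = √29. Any point on the first plane is at distance |(-11) − (-8)|/|n| = 3/√29 from the second.

3√29/29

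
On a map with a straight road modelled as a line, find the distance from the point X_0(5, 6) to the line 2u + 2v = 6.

d = |2·5 + 2·6 − 6| / √(4 + 4) = |16|/(2√2) = 4√2.

4√2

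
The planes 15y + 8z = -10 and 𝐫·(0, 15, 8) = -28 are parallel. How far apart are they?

Both planes have normal n = (0, 15, 8), |n| = 17. Any point on the first plane is at distance |(-28) − (-10)|/|n| = 18/17 from the second.

18/17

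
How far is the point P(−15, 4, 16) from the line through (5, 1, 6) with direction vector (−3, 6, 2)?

Direction vector d = (−3, 6, 2).
AP = (−20, 3, 10), and AP × d = (−54, 10, −111).
|AP × d|² = 15337 and |d|² = 49, so the distance is √(15337/49) = √313.

√313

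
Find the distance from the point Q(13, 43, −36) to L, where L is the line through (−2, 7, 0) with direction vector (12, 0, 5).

3√313

Direction vector d = (12, 0, 5).
AP = (15, 36, −36), and AP × d = (180, −507, −432).
|AP × d|² = 476073 and |d|² = 169, so the distance is √(476073/169) = √2817 = 3√313.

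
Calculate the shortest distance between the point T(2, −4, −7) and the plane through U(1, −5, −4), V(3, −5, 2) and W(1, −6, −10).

6√46/23

UV = (2, 0, 6) and UW = (0, −1, −6), so a normal is n = UV × UW = (6, 12, −2).
n = (6, 12, −2); n·P − (-46) = 24; |n| = 2√46; distance = 24/(2√46) = 6√46/23.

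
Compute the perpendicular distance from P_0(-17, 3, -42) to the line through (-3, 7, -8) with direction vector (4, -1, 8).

Direction vector d = (4, -1, 8).
AP = (-14, -4, -34); AP·d = -324, |AP|² = 1368, |d|² = 81.
distance² = |AP|² − (AP·d)²/|d|² = 1368 − 104976/81 = 72, so the distance is 6√2.

6√2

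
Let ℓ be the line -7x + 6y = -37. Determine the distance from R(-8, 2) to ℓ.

The normal to the line is n = (-7, 6) with |n| = √85.
|n·R − (-37)| = |68 − (-37)| = 105, so the distance is 105/√85.

21√85/17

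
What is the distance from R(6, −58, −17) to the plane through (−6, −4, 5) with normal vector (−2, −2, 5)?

The plane has equation n·(r − (−6, −4, 5)) = 0, i.e. n·r = 45.
Then n·(6, −58, −17) − 45 = −26.
|n| = √(4 + 4 + 25) = √33, so the distance is |-26|/√33 = 26/√33.

26√33/33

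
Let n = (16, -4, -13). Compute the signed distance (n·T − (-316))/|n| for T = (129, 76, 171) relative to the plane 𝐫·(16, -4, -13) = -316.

-7

n·T − (-316) = -147.
|n| = 21, so the signed distance is -147/21 = -7.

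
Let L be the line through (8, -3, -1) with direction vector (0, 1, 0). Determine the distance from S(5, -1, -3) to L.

Direction vector d = (0, 1, 0).
AP = (-3, 2, -2); AP·d = 2, |AP|² = 17, |d|² = 1.
distance² = |AP|² − (AP·d)²/|d|² = 17 − 4/1 = 13, so the distance is √13.

√13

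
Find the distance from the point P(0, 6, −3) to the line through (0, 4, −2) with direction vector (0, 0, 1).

Direction vector d = (0, 0, 1).
AP = (0, 2, −1), and AP × d = (2, 0, 0).
|AP × d|² = 4 and |d|² = 1, so the distance is √4 = 2.

2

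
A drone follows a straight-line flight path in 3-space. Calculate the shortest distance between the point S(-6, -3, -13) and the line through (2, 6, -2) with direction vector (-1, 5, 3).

Direction vector d = (-1, 5, 3).
AP = (-8, -9, -11); AP·d = -70, |AP|² = 266, |d|² = 35.
distance² = |AP|² − (AP·d)²/|d|² = 266 − 4900/35 = 126, so the distance is 3√14.

3√14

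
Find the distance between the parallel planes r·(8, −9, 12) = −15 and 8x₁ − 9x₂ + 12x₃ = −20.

Both planes have normal n = (8, −9, 12), |n| = 17. Any point on the first plane is at distance |(-20) − (-15)|/|n| = 5/17 from the second.

5/17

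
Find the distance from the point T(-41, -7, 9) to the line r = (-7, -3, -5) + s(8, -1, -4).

6√2

Direction vector d = (8, -1, -4).
AP = (-34, -4, 14), and AP × d = (30, -24, 66).
|AP × d|² = 5832 and |d|² = 81, so the distance is √(5832/81) = √72 = 6√2.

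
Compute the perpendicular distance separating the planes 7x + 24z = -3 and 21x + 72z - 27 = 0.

Divide the second equation by 3 to match normals: 7x + 24z = 9.
Both planes have normal n = (7, 0, 24), |n| = 25. Any point on the first plane is at distance |9 − (-3)|/|n| = 12/25 from the second.

12/25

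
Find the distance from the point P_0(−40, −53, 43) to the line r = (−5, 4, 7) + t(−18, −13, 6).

√1009

Direction vector d = (−18, −13, 6).
AP = (−35, −57, 36), and AP × d = (126, −438, −571).
|AP × d|² = 533761 and |d|² = 529, so the distance is √(533761/529) = √1009.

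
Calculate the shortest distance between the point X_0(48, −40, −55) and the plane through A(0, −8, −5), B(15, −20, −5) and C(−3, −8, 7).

AB = (15, −12, 0) and AC = (−3, 0, 12), so a normal is n = AB × AC = (−144, −180, −36).
n = (−144, −180, −36); n·P − 1620 = 648; |n| = 36√42; distance = 648/(36√42) = 3√42/7.

3√42/7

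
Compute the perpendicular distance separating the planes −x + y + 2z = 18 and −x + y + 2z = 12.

With common normal n = (−1, 1, 2) (|n| = √6), the distance is |18 − 12|/|n| = 6/√6 = √6.

√6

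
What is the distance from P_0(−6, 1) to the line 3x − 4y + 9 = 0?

d = |3·(-6) + (-4)·1 − (-9)| / √(9 + 16) = |-13|/5 = 13/5.

13/5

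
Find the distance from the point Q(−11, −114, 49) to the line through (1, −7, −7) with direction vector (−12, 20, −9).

Direction vector d = (−12, 20, −9).
AP = (−12, −107, 56); AP·d = -2500, |AP|² = 14729, |d|² = 625.
distance² = |AP|² − (AP·d)²/|d|² = 14729 − 6250000/625 = 4729, so the distance is √4729.

√4729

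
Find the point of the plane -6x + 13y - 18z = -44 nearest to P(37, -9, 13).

(31, 4, -5)

n = (-6, 13, -18), |n|² = 529, and n·P − (-44) = -529.
t = -529/529 = -1, so the foot is P − t·n = (37, -9, 13) − (-1)·(-6, 13, -18) = (31, 4, -5).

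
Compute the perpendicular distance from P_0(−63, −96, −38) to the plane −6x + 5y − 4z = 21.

Normal vector n = (−6, 5, −4), and n·(−63, −96, −38) − 21 = 29.
|n| = √(36 + 25 + 16) = √77, so the distance is |29|/√77 = 29/√77.

29/√77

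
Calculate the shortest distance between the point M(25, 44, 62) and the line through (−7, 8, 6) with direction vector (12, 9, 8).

8√13

Direction vector d = (12, 9, 8).
AP = (32, 36, 56); AP·d = 1156, |AP|² = 5456, |d|² = 289.
distance² = |AP|² − (AP·d)²/|d|² = 5456 − 1336336/289 = 832, so the distance is 8√13.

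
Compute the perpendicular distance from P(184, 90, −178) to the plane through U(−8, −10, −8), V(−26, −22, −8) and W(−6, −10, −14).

8

UV = (−18, −12, 0) and UW = (2, 0, −6), so a normal is n = UV × UW = (72, −108, 24).
n = (72, −108, 24); n·P − 312 = -1056; |n| = 132; distance = 1056/132 = 8.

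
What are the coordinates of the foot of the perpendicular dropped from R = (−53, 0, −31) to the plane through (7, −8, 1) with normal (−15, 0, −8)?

(7, 0, 1)

The perpendicular from R has direction n = (−15, 0, −8): r = (−53, 0, −31) + μ(−15, 0, −8).
Substitute into the plane: n·(R + μn) = -113 gives 1043 + 289μ = -113, so μ = -4.
Foot = (−53, 0, −31) + (-4)·(−15, 0, −8) = (7, 0, 1).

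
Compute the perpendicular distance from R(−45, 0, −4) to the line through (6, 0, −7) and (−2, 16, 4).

A direction vector is d = (−8, 16, 11).
AP = (−51, 0, 3); AP·d = 441, |AP|² = 2610, |d|² = 441.
distance² = |AP|² − (AP·d)²/|d|² = 2610 − 194481/441 = 2169, so the distance is 3√241.

3√241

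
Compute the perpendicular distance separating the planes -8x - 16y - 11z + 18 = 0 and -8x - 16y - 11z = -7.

11/21

With common normal n = (-8, -16, -11) (|n| = 21), the distance is |(-18) − (-7)|/|n| = 11/21.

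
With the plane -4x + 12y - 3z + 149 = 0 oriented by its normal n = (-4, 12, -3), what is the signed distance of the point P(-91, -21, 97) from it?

-30/13

n·P − (-149) = -30.
|n| = 13, so the signed distance is -30/13.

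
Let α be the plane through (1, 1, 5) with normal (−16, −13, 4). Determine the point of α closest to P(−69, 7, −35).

The perpendicular from P has direction n = (−16, −13, 4): r = (−69, 7, −35) + μ(−16, −13, 4).
Substitute into the plane: n·(P + μn) = -9 gives 873 + 441μ = -9, so μ = -2.
Foot = (−69, 7, −35) + (-2)·(−16, −13, 4) = (−37, 33, −43).

(-37, 33, -43)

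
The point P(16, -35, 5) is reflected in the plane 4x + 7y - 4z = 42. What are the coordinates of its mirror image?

(40, 7, -19)

n = (4, 7, -4), |n|² = 81, n·P − 42 = -243, so t = -243/81 = -3.
Foot F = P − (-3)·n = (28, -14, -7); the reflection is 2F − P = (40, 7, -19).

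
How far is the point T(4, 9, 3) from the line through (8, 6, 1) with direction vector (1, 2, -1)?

Direction vector d = (1, 2, -1).
AP = (-4, 3, 2); AP·d = 0, |AP|² = 29, |d|² = 6.
distance² = |AP|² − (AP·d)²/|d|² = 29 − 0/6 = 29, so the distance is √29.

√29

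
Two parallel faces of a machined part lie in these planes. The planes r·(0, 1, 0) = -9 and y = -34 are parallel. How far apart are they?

Both planes have normal n = (0, 1, 0), |n| = 1. Any point on the first plane is at distance |(-34) − (-9)|/|n| = 25/1 = 25 from the second.

25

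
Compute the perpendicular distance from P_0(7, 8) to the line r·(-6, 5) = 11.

The normal to the line is n = (-6, 5) with |n| = √61.
|n·P_0 − 11| = |-2 − 11| = 13, so the distance is 13/√61.

13√61/61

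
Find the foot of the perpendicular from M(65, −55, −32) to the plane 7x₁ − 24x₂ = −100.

n = (7, −24, 0), |n|² = 625, and n·M − (-100) = 1875.
t = 1875/625 = 3, so the foot is M − t·n = (65, −55, −32) − 3·(7, −24, 0) = (44, 17, −32).

(44, 17, -32)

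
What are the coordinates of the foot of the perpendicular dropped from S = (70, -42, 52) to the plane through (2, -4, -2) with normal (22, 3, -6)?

n = (22, 3, -6), |n|² = 529, and n·S − 44 = 1058.
t = 1058/529 = 2, so the foot is S − t·n = (70, -42, 52) − 2·(22, 3, -6) = (26, -48, 64).

(26, -48, 64)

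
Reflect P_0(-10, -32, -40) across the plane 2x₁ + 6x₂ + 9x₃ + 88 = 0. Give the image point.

With n = (2, 6, 9), the signed offset is (n·P_0 − (-88))/|n|² = -484/121 = -4.
P_0' = P_0 − 2t·n = (-10, -32, -40) − (-8)·(2, 6, 9) = (6, 16, 32).

(6, 16, 32)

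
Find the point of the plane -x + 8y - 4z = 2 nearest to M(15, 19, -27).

n = (-1, 8, -4), |n|² = 81, and n·M − 2 = 243.
t = 243/81 = 3, so the foot is M − t·n = (15, 19, -27) − 3·(-1, 8, -4) = (18, -5, -15).

(18, -5, -15)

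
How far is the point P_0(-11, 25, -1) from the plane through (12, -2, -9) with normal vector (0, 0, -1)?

8

The plane has equation n·(r − (12, -2, -9)) = 0, i.e. n·r = 9.
n = (0, 0, -1); n·P − 9 = -8; |n| = 1; distance = 8/1 = 8.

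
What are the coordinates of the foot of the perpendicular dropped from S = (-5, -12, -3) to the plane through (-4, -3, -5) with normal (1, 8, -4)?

(-4, -4, -7)

The perpendicular from S has direction n = (1, 8, -4): r = (-5, -12, -3) + λ(1, 8, -4).
Substitute into the plane: n·(S + λn) = -8 gives -89 + 81λ = -8, so λ = 1.
Foot = (-5, -12, -3) + 1·(1, 8, -4) = (-4, -4, -7).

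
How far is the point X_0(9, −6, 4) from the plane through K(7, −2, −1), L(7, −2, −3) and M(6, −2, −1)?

KL = (0, 0, −2) and KM = (−1, 0, 0), so a normal is n = KL × KM = (0, 2, 0).
Then n·(9, −6, 4) − (−4) = −8.
|n| = √(0 + 4 + 0) = 2, so the distance is |-8|/2 = 4.

4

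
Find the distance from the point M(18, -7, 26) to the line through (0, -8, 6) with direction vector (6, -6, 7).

Direction vector d = (6, -6, 7).
AP = (18, 1, 20); AP·d = 242, |AP|² = 725, |d|² = 121.
distance² = |AP|² − (AP·d)²/|d|² = 725 − 58564/121 = 241, so the distance is √241.

√241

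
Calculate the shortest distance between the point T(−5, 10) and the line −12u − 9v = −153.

d = |(-12)·(-5) + (-9)·10 − (-153)| / √(144 + 81) = |123|/15 = 41/5.

41/5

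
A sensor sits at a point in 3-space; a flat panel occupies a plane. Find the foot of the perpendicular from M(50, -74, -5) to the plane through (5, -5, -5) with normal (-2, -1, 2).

(136/3, -229/3, -1/3)

The perpendicular from M has direction n = (-2, -1, 2): r = (50, -74, -5) + λ(-2, -1, 2).
Substitute into the plane: n·(M + λn) = -15 gives -36 + 9λ = -15, so λ = 7/3.
Foot = (50, -74, -5) + (7/3)·(-2, -1, 2) = (136/3, -229/3, -1/3).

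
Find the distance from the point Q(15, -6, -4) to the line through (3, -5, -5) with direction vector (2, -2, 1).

Direction vector d = (2, -2, 1).
AP = (12, -1, 1); AP·d = 27, |AP|² = 146, |d|² = 9.
distance² = |AP|² − (AP·d)²/|d|² = 146 − 729/9 = 65, so the distance is √65.

√65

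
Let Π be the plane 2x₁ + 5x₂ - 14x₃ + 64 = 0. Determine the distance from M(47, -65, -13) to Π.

1

n = (2, 5, -14); n·P − (-64) = 15; |n| = 15; distance = 15/15 = 1.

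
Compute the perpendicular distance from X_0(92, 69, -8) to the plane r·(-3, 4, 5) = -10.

3√2

n = (-3, 4, 5); n·P − (-10) = -30; |n| = 5√2; distance = 30/(5√2) = 3√2.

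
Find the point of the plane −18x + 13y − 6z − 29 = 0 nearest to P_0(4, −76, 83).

n = (−18, 13, −6), |n|² = 529, and n·P_0 − 29 = -1587.
t = -1587/529 = -3, so the foot is P_0 − t·n = (4, −76, 83) − (-3)·(−18, 13, −6) = (−50, −37, 65).

(-50, -37, 65)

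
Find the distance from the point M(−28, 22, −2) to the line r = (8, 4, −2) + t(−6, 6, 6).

18√2

Direction vector d = (−6, 6, 6).
AP = (−36, 18, 0), and AP × d = (108, 216, −108).
|AP × d|² = 69984 and |d|² = 108, so the distance is √(69984/108) = √648 = 18√2.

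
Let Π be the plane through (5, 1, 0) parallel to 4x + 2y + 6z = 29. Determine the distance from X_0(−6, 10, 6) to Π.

Parallel planes share the normal n = (4, 2, 6); since (5, 1, 0) lies on the plane, its equation is 4x + 2y + 6z = 22.
d = |4·(-6) + 2·10 + 6·6 − 22| / √(16 + 4 + 36) = |10| / (2√14) = 5/√14.

5/√14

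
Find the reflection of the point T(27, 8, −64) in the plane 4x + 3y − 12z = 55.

(-13, -22, 56)

With n = (4, 3, −12), the signed offset is (n·T − 55)/|n|² = 845/169 = 5.
T' = T − 2t·n = (27, 8, −64) − 10·(4, 3, −12) = (−13, −22, 56).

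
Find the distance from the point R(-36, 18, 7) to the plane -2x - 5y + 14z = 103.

23/15

d = |(-2)·(-36) + (-5)·18 + 14·7 − 103| / √(4 + 25 + 196) = |-23| / 15 = 23/15.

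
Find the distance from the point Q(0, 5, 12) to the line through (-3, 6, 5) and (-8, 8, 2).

A direction vector is d = (-5, 2, -3).
AP = (3, -1, 7); AP·d = -38, |AP|² = 59, |d|² = 38.
distance² = |AP|² − (AP·d)²/|d|² = 59 − 1444/38 = 21, so the distance is √21.

√21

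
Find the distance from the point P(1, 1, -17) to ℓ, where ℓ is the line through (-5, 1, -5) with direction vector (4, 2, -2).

Direction vector d = (4, 2, -2).
AP = (6, 0, -12), and AP × d = (24, -36, 12).
|AP × d|² = 2016 and |d|² = 24, so the distance is √(2016/24) = √84 = 2√21.

2√21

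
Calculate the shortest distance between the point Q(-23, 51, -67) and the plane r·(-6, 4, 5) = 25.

d = |(-6)·(-23) + 4·51 + 5·(-67) − 25| / √(36 + 16 + 25) = |-18| / √77 = 18√77/77.

18√77/77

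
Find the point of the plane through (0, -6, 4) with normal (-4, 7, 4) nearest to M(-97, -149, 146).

(-893/9, -1306/9, 1334/9)

n = (-4, 7, 4), |n|² = 81, and n·M − (-26) = -45.
t = -45/81 = -5/9, so the foot is M − t·n = (-97, -149, 146) − (-5/9)·(-4, 7, 4) = (-893/9, -1306/9, 1334/9).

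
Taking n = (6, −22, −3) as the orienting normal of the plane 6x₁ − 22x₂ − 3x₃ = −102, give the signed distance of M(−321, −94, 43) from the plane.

n·M − (-102) = 115.
|n| = 23, so the signed distance is 115/23 = 5.

5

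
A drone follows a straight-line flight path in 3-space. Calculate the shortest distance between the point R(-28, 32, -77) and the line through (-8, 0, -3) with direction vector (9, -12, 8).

Direction vector d = (9, -12, 8).
AP = (-20, 32, -74); AP·d = -1156, |AP|² = 6900, |d|² = 289.
distance² = |AP|² − (AP·d)²/|d|² = 6900 − 1336336/289 = 2276, so the distance is 2√569.

2√569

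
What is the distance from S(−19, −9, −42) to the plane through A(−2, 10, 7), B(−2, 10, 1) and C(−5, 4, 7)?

3√5

AB = (0, 0, −6) and AC = (−3, −6, 0), so a normal is n = AB × AC = (−36, 18, 0).
Then n·(−19, −9, −42) − 252 = 270.
|n| = √(1296 + 324 + 0) = 18√5, so the distance is |270|/(18√5) = 3√5.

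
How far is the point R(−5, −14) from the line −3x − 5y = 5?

The normal to the line is n = (−3, −5) with |n| = √34.
|n·R − 5| = |85 − 5| = 80, so the distance is 80/√34 = 40√34/17.

80/√34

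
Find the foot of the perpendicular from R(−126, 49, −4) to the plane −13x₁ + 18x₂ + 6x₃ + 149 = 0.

(-61, -41, -34)

The perpendicular from R has direction n = (−13, 18, 6): r = (−126, 49, −4) + λ(−13, 18, 6).
Substitute into the plane: n·(R + λn) = -149 gives 2496 + 529λ = -149, so λ = -5.
Foot = (−126, 49, −4) + (-5)·(−13, 18, 6) = (−61, −41, −34).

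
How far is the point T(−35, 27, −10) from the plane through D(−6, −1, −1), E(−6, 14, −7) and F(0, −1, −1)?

DE = (0, 15, −6) and DF = (6, 0, 0), so a normal is n = DE × DF = (0, −36, −90).
Then n·(−35, 27, −10) − 126 = −198.
|n| = √(0 + 1296 + 8100) = 18√29, so the distance is |-198|/(18√29) = 11√29/29.

11/√29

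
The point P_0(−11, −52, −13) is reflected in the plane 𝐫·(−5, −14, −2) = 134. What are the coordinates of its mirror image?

(19, 32, -1)

n = (−5, −14, −2), |n|² = 225, n·P_0 − 134 = 675, so t = 675/225 = 3.
Foot F = P_0 − 3·n = (4, −10, −7); the reflection is 2F − P_0 = (19, 32, −1).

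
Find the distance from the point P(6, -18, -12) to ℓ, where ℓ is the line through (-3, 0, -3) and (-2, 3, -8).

9√6

A direction vector is d = (1, 3, -5).
AP = (9, -18, -9), and AP × d = (117, 36, 45).
|AP × d|² = 17010 and |d|² = 35, so the distance is √(17010/35) = √486 = 9√6.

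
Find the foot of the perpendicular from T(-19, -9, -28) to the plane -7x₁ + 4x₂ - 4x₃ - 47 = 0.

The perpendicular from T has direction n = (-7, 4, -4): r = (-19, -9, -28) + t(-7, 4, -4).
Substitute into the plane: n·(T + tn) = 47 gives 209 + 81t = 47, so t = -2.
Foot = (-19, -9, -28) + (-2)·(-7, 4, -4) = (-5, -17, -20).

(-5, -17, -20)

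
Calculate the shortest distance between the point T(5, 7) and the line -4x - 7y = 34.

103√65/65

The normal to the line is n = (-4, -7) with |n| = √65.
|n·T − 34| = |-69 − 34| = 103, so the distance is 103/√65.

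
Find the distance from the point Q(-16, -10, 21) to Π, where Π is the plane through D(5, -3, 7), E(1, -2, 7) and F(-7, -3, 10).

7√33/33

DE = (-4, 1, 0) and DF = (-12, 0, 3), so a normal is n = DE × DF = (3, 12, 12).
Then n·(-16, -10, 21) - 63 = 21.
|n| = √(9 + 144 + 144) = 3√33, so the distance is |21|/(3√33) = 7/√33.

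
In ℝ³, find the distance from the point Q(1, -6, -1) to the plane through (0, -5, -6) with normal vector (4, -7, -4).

1

The plane has equation n·(r − (0, -5, -6)) = 0, i.e. n·r = 59.
d = |4·1 + (-7)·(-6) + (-4)·(-1) − 59| / √(16 + 49 + 16) = |-9| / 9 = 1.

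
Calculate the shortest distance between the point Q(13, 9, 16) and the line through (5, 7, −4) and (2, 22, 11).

2√66

A direction vector is d = (−3, 15, 15).
AP = (8, 2, 20); AP·d = 306, |AP|² = 468, |d|² = 459.
distance² = |AP|² − (AP·d)²/|d|² = 468 − 93636/459 = 264, so the distance is 2√66.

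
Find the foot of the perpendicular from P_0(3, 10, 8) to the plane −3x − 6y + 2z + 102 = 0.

(6, 16, 6)

n = (−3, −6, 2), |n|² = 49, and n·P_0 − (-102) = 49.
t = 49/49 = 1, so the foot is P_0 − t·n = (3, 10, 8) − 1·(−3, −6, 2) = (6, 16, 6).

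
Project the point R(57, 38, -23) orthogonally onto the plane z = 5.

(57, 38, 5)

The perpendicular from R has direction n = (0, 0, 1): r = (57, 38, -23) + t(0, 0, 1).
Substitute into the plane: n·(R + tn) = 5 gives -23 + 1t = 5, so t = 28.
Foot = (57, 38, -23) + 28·(0, 0, 1) = (57, 38, 5).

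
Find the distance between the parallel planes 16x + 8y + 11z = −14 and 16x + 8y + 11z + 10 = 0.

4/21

With common normal n = (16, 8, 11) (|n| = 21), the distance is |(-14) − (-10)|/|n| = 4/21.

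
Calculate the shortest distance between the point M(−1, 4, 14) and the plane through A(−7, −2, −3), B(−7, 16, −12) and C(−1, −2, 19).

12/23

AB = (0, 18, −9) and AC = (6, 0, 22), so a normal is n = AB × AC = (396, −54, −108).
Then n·(−1, 4, 14) − (−2340) = 216.
|n| = √(156816 + 2916 + 11664) = 414, so the distance is |216|/414 = 12/23.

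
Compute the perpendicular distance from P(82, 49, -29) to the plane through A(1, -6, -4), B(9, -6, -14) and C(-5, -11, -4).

25√77/77

AB = (8, 0, -10) and AC = (-6, -5, 0), so a normal is n = AB × AC = (-50, 60, -40).
Then n·(82, 49, -29) - (-250) = 250.
|n| = √(2500 + 3600 + 1600) = 10√77, so the distance is |250|/(10√77) = 25/√77.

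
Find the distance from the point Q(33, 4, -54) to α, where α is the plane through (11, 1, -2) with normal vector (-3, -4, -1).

The plane has equation n·(r − (11, 1, -2)) = 0, i.e. n·r = -35.
n = (-3, -4, -1); n·P − (-35) = -26; |n| = √26; distance = 26/√26 = √26.

√26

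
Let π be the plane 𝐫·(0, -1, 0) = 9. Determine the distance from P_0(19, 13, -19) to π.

d = |(-1)·13 − 9| / √(0 + 1 + 0) = |-22| / 1 = 22.

22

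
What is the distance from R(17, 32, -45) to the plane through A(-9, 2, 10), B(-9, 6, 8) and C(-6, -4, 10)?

AB = (0, 4, -2) and AC = (3, -6, 0), so a normal is n = AB × AC = (-12, -6, -12).
Then n·(17, 32, -45) - (-24) = 168.
|n| = √(144 + 36 + 144) = 18, so the distance is |168|/18 = 28/3.

28/3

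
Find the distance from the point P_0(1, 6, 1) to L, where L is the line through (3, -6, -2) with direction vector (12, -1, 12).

Direction vector d = (12, -1, 12).
AP = (-2, 12, 3), and AP × d = (147, 60, -142).
|AP × d|² = 45373 and |d|² = 289, so the distance is √(45373/289) = √157.

√157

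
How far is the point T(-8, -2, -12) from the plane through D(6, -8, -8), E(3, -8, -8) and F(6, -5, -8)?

DE = (-3, 0, 0) and DF = (0, 3, 0), so a normal is n = DE × DF = (0, 0, -9).
Then n·(-8, -2, -12) - 72 = 36.
|n| = √(0 + 0 + 81) = 9, so the distance is |36|/9 = 4.

4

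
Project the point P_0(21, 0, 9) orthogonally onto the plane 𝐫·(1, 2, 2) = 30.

(20, -2, 7)

n = (1, 2, 2), |n|² = 9, and n·P_0 − 30 = 9.
t = 9/9 = 1, so the foot is P_0 − t·n = (21, 0, 9) − 1·(1, 2, 2) = (20, −2, 7).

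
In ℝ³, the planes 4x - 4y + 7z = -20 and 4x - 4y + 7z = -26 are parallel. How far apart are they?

2/3

With common normal n = (4, -4, 7) (|n| = 9), the distance is |(-20) − (-26)|/|n| = 6/9 = 2/3.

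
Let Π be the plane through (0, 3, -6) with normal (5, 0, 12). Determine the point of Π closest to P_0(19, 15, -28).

(24, 15, -16)

The perpendicular from P_0 has direction n = (5, 0, 12): r = (19, 15, -28) + λ(5, 0, 12).
Substitute into the plane: n·(P_0 + λn) = -72 gives -241 + 169λ = -72, so λ = 1.
Foot = (19, 15, -28) + 1·(5, 0, 12) = (24, 15, -16).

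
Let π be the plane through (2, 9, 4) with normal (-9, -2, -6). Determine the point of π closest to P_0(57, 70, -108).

n = (-9, -2, -6), |n|² = 121, and n·P_0 − (-60) = 55.
t = 55/121 = 5/11, so the foot is P_0 − t·n = (57, 70, -108) − (5/11)·(-9, -2, -6) = (672/11, 780/11, -1158/11).

(672/11, 780/11, -1158/11)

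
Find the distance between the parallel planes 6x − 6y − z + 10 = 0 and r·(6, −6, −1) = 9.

19√73/73

With common normal n = (6, −6, −1) (|n| = √73), the distance is |(-10) − 9|/|n| = 19/√73.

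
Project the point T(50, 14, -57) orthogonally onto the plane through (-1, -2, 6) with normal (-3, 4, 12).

n = (-3, 4, 12), |n|² = 169, and n·T − 67 = -845.
t = -845/169 = -5, so the foot is T − t·n = (50, 14, -57) − (-5)·(-3, 4, 12) = (35, 34, 3).

(35, 34, 3)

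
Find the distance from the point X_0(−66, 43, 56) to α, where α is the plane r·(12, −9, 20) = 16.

3

Normal vector n = (12, −9, 20), and n·(−66, 43, 56) − 16 = −75.
|n| = √(144 + 81 + 400) = 25, so the distance is |-75|/25 = 3.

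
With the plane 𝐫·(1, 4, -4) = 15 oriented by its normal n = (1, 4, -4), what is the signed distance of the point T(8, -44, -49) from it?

n·T − 15 = 13.
|n| = √33, so the signed distance is 13√33/33.

13√33/33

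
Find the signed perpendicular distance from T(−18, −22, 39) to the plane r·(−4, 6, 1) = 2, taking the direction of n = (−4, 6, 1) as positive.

-23√53/53

n·T − 2 = -23.
|n| = √53, so the signed distance is -23√53/53.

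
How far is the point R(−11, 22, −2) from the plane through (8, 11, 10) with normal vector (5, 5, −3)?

4/√59

The plane has equation n·(r − (8, 11, 10)) = 0, i.e. n·r = 65.
Then n·(−11, 22, −2) − 65 = −4.
|n| = √(25 + 25 + 9) = √59, so the distance is |-4|/√59 = 4/√59.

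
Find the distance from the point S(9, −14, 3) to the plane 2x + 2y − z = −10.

n = (2, 2, −1); n·P − (-10) = -3; |n| = 3; distance = 3/3 = 1.

1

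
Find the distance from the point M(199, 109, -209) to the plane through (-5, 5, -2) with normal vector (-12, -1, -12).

4

The plane has equation n·(r − (-5, 5, -2)) = 0, i.e. n·r = 79.
Then n·(199, 109, -209) - 79 = -68.
|n| = √(144 + 1 + 144) = 17, so the distance is |-68|/17 = 4.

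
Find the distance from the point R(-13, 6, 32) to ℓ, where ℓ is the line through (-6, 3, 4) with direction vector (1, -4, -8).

Direction vector d = (1, -4, -8).
AP = (-7, 3, 28), and AP × d = (88, -28, 25).
|AP × d|² = 9153 and |d|² = 81, so the distance is √(9153/81) = √113.

√113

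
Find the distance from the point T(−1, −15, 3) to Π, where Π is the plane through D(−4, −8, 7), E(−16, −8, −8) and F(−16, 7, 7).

DE = (−12, 0, −15) and DF = (−12, 15, 0), so a normal is n = DE × DF = (225, 180, −180).
n = (225, 180, −180); n·P − (-3600) = 135; |n| = 45√57; distance = 135/(45√57) = 3/√57.

3/√57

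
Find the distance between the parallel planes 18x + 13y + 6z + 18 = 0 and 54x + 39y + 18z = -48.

Divide the second equation by 3 to match normals: 18x + 13y + 6z = -16.
Both planes have normal n = (18, 13, 6), |n| = 23. Any point on the first plane is at distance |(-16) − (-18)|/|n| = 2/23 from the second.

2/23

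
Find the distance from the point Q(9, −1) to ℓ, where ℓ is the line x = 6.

3

The normal to the line is n = (1, 0) with |n| = 1.
|n·Q − 6| = |9 − 6| = 3, so the distance is 3/1 = 3.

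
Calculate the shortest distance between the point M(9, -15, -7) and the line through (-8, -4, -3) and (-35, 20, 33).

√137

A direction vector is d = (-27, 24, 36).
AP = (17, -11, -4), and AP × d = (-300, -504, 111).
|AP × d|² = 356337 and |d|² = 2601, so the distance is √(356337/2601) = √137.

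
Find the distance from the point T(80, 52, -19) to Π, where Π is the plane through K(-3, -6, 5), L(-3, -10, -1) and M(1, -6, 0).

KL = (0, -4, -6) and KM = (4, 0, -5), so a normal is n = KL × KM = (20, -24, 16).
d = |20·80 + (-24)·52 + 16·(-19) − 164| / √(400 + 576 + 256) = |-116| / (4√77) = 29/√77.

29√77/77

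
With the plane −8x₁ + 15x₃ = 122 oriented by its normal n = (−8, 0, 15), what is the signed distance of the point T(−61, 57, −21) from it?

3

n·T − 122 = 51.
|n| = 17, so the signed distance is 51/17 = 3.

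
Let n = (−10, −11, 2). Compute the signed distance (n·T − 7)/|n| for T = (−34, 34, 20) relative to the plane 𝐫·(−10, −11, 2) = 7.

-1/15

n·T − 7 = -1.
|n| = 15, so the signed distance is -1/15.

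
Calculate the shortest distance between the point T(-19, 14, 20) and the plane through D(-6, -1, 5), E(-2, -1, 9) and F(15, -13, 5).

DE = (4, 0, 4) and DF = (21, -12, 0), so a normal is n = DE × DF = (48, 84, -48).
n = (48, 84, -48); n·P − (-612) = -84; |n| = 108; distance = 84/108 = 7/9.

7/9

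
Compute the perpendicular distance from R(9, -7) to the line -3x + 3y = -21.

d = |(-3)·9 + 3·(-7) − (-21)| / √(9 + 9) = |-27|/(3√2) = 9√2/2.

9/√2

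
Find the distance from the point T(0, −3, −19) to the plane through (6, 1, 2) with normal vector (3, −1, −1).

7√11/11

The plane has equation n·(r − (6, 1, 2)) = 0, i.e. n·r = 15.
d = |3·0 + (-1)·(-3) + (-1)·(-19) − 15| / √(9 + 1 + 1) = |7| / √11 = 7/√11.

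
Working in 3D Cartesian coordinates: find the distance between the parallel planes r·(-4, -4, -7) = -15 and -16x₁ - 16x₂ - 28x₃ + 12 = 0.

Divide the second equation by 4 to match normals: -4x₁ - 4x₂ - 7x₃ = -3.
Both planes have normal n = (-4, -4, -7), |n| = 9. Any point on the first plane is at distance |(-3) − (-15)|/|n| = 12/9 = 4/3 from the second.

4/3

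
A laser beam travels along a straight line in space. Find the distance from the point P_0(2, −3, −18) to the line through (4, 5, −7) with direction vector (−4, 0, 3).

2√41

Direction vector d = (−4, 0, 3).
AP = (−2, −8, −11); AP·d = -25, |AP|² = 189, |d|² = 25.
distance² = |AP|² − (AP·d)²/|d|² = 189 − 625/25 = 164, so the distance is 2√41.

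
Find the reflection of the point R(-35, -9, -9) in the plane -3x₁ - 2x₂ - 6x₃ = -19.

(-11, 7, 39)

With n = (-3, -2, -6), the signed offset is (n·R − (-19))/|n|² = 196/49 = 4.
R' = R − 2t·n = (-35, -9, -9) − 8·(-3, -2, -6) = (-11, 7, 39).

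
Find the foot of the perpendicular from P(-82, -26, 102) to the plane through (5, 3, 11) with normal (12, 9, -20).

The perpendicular from P has direction n = (12, 9, -20): r = (-82, -26, 102) + μ(12, 9, -20).
Substitute into the plane: n·(P + μn) = -133 gives -3258 + 625μ = -133, so μ = 5.
Foot = (-82, -26, 102) + 5·(12, 9, -20) = (-22, 19, 2).

(-22, 19, 2)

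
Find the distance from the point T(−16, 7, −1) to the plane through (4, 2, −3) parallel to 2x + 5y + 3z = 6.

9/√38

Parallel planes share the normal n = (2, 5, 3); since (4, 2, −3) lies on the plane, its equation is 2x + 5y + 3z = 9.
Then n·(−16, 7, −1) − 9 = −9.
|n| = √(4 + 25 + 9) = √38, so the distance is |-9|/√38 = 9√38/38.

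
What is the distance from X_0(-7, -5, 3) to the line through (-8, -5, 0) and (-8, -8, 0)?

√10

A direction vector is d = (0, -3, 0).
AP = (1, 0, 3); AP·d = 0, |AP|² = 10, |d|² = 9.
distance² = |AP|² − (AP·d)²/|d|² = 10 − 0/9 = 10, so the distance is √10.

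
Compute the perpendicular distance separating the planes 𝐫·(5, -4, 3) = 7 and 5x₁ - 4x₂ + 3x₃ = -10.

17√2/10

With common normal n = (5, -4, 3) (|n| = 5√2), the distance is |7 − (-10)|/|n| = 17/(5√2).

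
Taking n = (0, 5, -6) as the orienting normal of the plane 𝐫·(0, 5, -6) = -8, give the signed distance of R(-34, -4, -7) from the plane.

n·R − (-8) = 30.
|n| = √61, so the signed distance is 30√61/61.

30√61/61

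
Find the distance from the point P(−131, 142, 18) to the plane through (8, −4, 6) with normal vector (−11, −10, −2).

3

The plane has equation n·(r − (8, −4, 6)) = 0, i.e. n·r = -60.
Then n·(−131, 142, 18) − (−60) = 45.
|n| = √(121 + 100 + 4) = 15, so the distance is |45|/15 = 3.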